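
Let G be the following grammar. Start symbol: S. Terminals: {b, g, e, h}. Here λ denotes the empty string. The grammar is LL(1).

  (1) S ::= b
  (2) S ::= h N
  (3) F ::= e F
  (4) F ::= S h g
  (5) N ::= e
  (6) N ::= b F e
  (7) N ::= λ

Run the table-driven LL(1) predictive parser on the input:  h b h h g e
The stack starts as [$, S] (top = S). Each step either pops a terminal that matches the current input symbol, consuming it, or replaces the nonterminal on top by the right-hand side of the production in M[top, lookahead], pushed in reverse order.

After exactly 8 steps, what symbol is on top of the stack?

     Stack        Input          Action
  1  $ S          h b h h g e $  expand S ::= h N
  2  $ N h        h b h h g e $  match h
  3  $ N          b h h g e $    expand N ::= b F e
  4  $ e F b      b h h g e $    match b
  5  $ e F        h h g e $      expand F ::= S h g
  6  $ e g h S    h h g e $      expand S ::= h N
  7  $ e g h N h  h h g e $      match h
  8  $ e g h N    h g e $        expand N ::= λ
Stack after step 8: $ e g h (top = h).

h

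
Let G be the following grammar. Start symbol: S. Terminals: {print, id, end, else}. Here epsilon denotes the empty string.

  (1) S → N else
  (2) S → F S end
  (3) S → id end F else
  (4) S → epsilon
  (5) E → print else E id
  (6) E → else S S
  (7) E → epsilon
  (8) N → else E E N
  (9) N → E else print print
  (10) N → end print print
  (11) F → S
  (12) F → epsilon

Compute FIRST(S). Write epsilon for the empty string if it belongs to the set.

FIRST(E) = {epsilon, else, print}
FIRST(N) = {else, end, print}  (via E else print print)
FIRST(S) = {epsilon, else, end, id, print}  (via N else, F S end)
FIRST(F) = {epsilon, else, end, id, print}  (via S)

{epsilon, else, end, id, print}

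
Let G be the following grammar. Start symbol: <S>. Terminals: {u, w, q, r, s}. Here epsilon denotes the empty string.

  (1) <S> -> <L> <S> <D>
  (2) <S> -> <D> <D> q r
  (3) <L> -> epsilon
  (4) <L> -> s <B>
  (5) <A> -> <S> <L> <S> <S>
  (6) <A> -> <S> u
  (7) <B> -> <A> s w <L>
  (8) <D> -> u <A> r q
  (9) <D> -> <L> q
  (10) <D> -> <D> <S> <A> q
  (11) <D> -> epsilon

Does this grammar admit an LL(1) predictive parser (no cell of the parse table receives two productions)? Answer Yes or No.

No

FIRST(<S>) = {q, s, u}
FIRST(<L>) = {epsilon, s}
FIRST(<A>) = {q, s, u}
FIRST(<B>) = {q, s, u}
FIRST(<D>) = {epsilon, q, s, u}
FOLLOW(<S>) = {$, q, r, s, u}
FOLLOW(<L>) = {q, s, u}
FOLLOW(<A>) = {q, r, s}
FOLLOW(<B>) = {q, s, u}
FOLLOW(<D>) = {$, q, r, s, u}
Cell M[<A>, q] receives both <A> -> <S> <L> <S> <S> and <A> -> <S> u — the grammar is not LL(1).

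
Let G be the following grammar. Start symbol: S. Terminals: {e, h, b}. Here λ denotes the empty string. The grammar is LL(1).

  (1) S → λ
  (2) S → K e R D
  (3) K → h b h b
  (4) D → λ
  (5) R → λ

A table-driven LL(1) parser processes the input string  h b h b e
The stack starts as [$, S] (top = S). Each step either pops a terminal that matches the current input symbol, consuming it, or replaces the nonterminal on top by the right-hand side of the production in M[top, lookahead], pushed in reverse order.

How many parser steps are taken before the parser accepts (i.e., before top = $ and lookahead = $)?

step 1: stack=$ S  input=h b h b e $  — expand S → K e R D
step 2: stack=$ D R e K  input=h b h b e $  — expand K → h b h b
step 3: stack=$ D R e b h b h  input=h b h b e $  — match h
step 4: stack=$ D R e b h b  input=b h b e $  — match b
step 5: stack=$ D R e b h  input=h b e $  — match h
step 6: stack=$ D R e b  input=b e $  — match b
step 7: stack=$ D R e  input=e $  — match e
step 8: stack=$ D R  input=$  — expand R → λ
step 9: stack=$ D  input=$  — expand D → λ
Accept reached after 9 steps.

9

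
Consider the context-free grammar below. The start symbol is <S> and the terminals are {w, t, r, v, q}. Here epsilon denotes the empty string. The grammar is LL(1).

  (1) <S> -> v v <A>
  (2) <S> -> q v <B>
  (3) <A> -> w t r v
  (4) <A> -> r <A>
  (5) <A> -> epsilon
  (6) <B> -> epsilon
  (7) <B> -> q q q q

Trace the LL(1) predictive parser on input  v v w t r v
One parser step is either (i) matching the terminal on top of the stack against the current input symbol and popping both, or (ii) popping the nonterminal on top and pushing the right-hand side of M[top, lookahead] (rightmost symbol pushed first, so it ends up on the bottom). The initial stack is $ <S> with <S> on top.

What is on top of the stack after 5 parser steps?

     Stack      Input          Action
  1  $ <S>      v v w t r v $  expand <S> -> v v <A>
  2  $ <A> v v  v v w t r v $  match v
  3  $ <A> v    v w t r v $    match v
  4  $ <A>      w t r v $      expand <A> -> w t r v
  5  $ v r t w  w t r v $      match w
Stack after step 5: $ v r t (top = t).

t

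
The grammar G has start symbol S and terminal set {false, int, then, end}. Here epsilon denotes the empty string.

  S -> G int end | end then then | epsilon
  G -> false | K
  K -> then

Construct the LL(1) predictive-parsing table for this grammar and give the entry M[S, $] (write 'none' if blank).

S -> epsilon

FIRST(K): from K->then we get {then}. So FIRST(K) = {then}.
FIRST(G): from G->false we get {false}; from G->K we get {then}. So FIRST(G) = {false, then}.
FIRST(S): from S->G int end we get {false, then}; from S->end then then we get {end}; from S->epsilon we get {epsilon}. So FIRST(S) = {epsilon, end, false, then}.
FOLLOW(S) includes $ since S is the start symbol.
FOLLOW(S): S appears on no right-hand side. Thus FOLLOW(S) = {$}.
For S -> G int end: FIRST(G int end) = {false, then}, so it goes in M[S, t] for t ∈ {false, then}.
For S -> end then then: FIRST(end then then) = {end}, so it goes in M[S, t] for t ∈ {end}.
For S -> epsilon: FIRST(epsilon) = {epsilon}, so it goes in M[S, t] for t ∈ {}; since epsilon ∈ FIRST, also for every t ∈ FOLLOW(S) = {$}.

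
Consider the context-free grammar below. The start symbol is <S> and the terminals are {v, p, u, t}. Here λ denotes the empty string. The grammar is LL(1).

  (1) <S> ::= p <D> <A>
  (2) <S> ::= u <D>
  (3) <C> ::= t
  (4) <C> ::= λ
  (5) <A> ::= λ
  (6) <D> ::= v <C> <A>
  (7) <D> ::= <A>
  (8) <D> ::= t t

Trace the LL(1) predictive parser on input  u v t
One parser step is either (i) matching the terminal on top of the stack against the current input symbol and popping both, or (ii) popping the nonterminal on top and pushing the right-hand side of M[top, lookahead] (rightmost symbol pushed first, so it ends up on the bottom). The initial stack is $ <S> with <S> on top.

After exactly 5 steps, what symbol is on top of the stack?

     Stack        Input    Action
  1  $ <S>        u v t $  expand <S> ::= u <D>
  2  $ <D> u      u v t $  match u
  3  $ <D>        v t $    expand <D> ::= v <C> <A>
  4  $ <A> <C> v  v t $    match v
  5  $ <A> <C>    t $      expand <C> ::= t
Stack after step 5: $ <A> t (top = t).

t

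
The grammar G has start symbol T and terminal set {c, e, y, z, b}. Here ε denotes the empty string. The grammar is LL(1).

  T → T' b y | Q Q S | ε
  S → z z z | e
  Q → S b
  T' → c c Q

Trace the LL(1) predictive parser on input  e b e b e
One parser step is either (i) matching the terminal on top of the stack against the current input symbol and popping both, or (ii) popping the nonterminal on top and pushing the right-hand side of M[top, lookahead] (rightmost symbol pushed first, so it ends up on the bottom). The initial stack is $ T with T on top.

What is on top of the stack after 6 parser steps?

step 1: stack=$ T  input=e b e b e $  — expand T → Q Q S
step 2: stack=$ S Q Q  input=e b e b e $  — expand Q → S b
step 3: stack=$ S Q b S  input=e b e b e $  — expand S → e
step 4: stack=$ S Q b e  input=e b e b e $  — match e
step 5: stack=$ S Q b  input=b e b e $  — match b
step 6: stack=$ S Q  input=e b e $  — expand Q → S b
Stack after step 6: $ S b S (top = S).

S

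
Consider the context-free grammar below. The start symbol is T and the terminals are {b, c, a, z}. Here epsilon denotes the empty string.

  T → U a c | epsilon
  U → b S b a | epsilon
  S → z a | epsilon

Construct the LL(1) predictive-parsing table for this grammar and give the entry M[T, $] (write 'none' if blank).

T → epsilon

FIRST(U): from U→b S b a we get {b}; from U→epsilon we get {epsilon}. So FIRST(U) = {epsilon, b}.
FIRST(S): from S→z a we get {z}; from S→epsilon we get {epsilon}. So FIRST(S) = {epsilon, z}.
FIRST(T): from T→U a c we get {a, b}; from T→epsilon we get {epsilon}. So FIRST(T) = {epsilon, a, b}.
FOLLOW(T) includes $ since T is the start symbol.
FOLLOW(T): T appears on no right-hand side. Thus FOLLOW(T) = {$}.
For T → U a c: FIRST(U a c) = {a, b}, so it goes in M[T, t] for t ∈ {a, b}.
For T → epsilon: FIRST(epsilon) = {epsilon}, so it goes in M[T, t] for t ∈ {}; since epsilon ∈ FIRST, also for every t ∈ FOLLOW(T) = {$}.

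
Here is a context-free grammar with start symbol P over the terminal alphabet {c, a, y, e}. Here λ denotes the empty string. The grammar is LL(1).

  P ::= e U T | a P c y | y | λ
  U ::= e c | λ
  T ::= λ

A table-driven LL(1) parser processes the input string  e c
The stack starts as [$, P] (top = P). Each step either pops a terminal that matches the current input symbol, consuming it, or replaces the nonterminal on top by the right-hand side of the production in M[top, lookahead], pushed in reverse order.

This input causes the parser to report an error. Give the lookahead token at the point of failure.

c

     Stack    Input  Action
  1  $ P      e c $  expand P ::= e U T
  2  $ T U e  e c $  match e
  3  $ T U    c $    expand U ::= λ
  4  $ T      c $    expand T ::= λ
  5  $        c $    error: stack empty but input remains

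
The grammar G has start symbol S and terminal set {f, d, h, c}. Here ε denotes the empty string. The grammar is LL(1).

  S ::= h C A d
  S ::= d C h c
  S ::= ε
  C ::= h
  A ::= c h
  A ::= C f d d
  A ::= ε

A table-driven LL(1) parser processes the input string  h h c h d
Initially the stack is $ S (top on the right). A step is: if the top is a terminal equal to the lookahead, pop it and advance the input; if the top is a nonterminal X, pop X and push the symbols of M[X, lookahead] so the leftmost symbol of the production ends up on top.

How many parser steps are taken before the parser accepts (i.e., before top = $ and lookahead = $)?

     Stack      Input        Action
  1  $ S        h h c h d $  expand S ::= h C A d
  2  $ d A C h  h h c h d $  match h
  3  $ d A C    h c h d $    expand C ::= h
  4  $ d A h    h c h d $    match h
  5  $ d A      c h d $      expand A ::= c h
  6  $ d h c    c h d $      match c
  7  $ d h      h d $        match h
  8  $ d        d $          match d
Accept reached after 8 steps.

8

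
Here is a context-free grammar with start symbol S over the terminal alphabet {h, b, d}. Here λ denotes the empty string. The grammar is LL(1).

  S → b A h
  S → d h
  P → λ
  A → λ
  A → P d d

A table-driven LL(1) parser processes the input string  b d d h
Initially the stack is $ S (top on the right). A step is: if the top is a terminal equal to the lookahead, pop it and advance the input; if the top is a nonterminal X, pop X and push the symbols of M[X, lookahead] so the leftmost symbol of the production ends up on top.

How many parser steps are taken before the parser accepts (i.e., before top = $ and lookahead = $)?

step 1: stack=$ S  input=b d d h $  — expand S → b A h
step 2: stack=$ h A b  input=b d d h $  — match b
step 3: stack=$ h A  input=d d h $  — expand A → P d d
step 4: stack=$ h d d P  input=d d h $  — expand P → λ
step 5: stack=$ h d d  input=d d h $  — match d
step 6: stack=$ h d  input=d h $  — match d
step 7: stack=$ h  input=h $  — match h
Accept reached after 7 steps.

7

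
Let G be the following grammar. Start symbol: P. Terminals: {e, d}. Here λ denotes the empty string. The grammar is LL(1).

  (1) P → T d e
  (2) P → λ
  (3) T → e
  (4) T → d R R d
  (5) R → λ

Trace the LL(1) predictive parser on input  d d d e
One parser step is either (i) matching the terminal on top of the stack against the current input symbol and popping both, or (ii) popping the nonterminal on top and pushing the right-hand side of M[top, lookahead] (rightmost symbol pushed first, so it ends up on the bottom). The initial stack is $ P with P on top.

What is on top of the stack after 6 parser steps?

     Stack          Input      Action
  1  $ P            d d d e $  expand P → T d e
  2  $ e d T        d d d e $  expand T → d R R d
  3  $ e d d R R d  d d d e $  match d
  4  $ e d d R R    d d e $    expand R → λ
  5  $ e d d R      d d e $    expand R → λ
  6  $ e d d        d d e $    match d
Stack after step 6: $ e d (top = d).

d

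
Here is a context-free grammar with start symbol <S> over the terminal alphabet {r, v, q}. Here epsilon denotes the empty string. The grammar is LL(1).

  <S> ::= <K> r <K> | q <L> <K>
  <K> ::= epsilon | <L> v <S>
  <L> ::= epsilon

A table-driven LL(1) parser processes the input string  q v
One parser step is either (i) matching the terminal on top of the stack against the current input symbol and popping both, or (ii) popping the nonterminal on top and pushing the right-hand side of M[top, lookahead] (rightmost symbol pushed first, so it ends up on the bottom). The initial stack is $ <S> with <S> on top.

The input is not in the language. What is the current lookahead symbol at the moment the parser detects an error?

     Stack        Input  Action
  1  $ <S>        q v $  expand <S> ::= q <L> <K>
  2  $ <K> <L> q  q v $  match q
  3  $ <K> <L>    v $    expand <L> ::= epsilon
  4  $ <K>        v $    expand <K> ::= <L> v <S>
  5  $ <S> v <L>  v $    expand <L> ::= epsilon
  6  $ <S> v      v $    match v
  7  $ <S>        $      error: M[<S>, $] is empty

$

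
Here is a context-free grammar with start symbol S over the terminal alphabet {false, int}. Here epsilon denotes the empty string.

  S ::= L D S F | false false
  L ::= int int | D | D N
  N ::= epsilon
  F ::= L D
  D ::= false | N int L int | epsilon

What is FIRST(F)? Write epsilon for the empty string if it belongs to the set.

{epsilon, false, int}

FIRST(N) = {epsilon}
FIRST(D) = {epsilon, false, int}  (via N int L int)
FIRST(L) = {epsilon, false, int}  (via D, D N)
FIRST(S) = {false, int}  (via L D S F)
FIRST(F) = {epsilon, false, int}  (via L D)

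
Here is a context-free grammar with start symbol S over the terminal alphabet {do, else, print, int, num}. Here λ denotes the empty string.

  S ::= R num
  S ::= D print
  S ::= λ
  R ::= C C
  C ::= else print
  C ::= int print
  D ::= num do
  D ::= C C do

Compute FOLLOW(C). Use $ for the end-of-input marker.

FIRST(C) = {else, int}
FIRST(R) = {else, int}  (via C C)
FIRST(D) = {else, int, num}  (via C C do)
FIRST(S) = {λ, else, int, num}  (via R num, D print)
FOLLOW(S) includes $ since S is the start symbol.
FOLLOW(S): S appears on no right-hand side. Thus FOLLOW(S) = {$}.
FOLLOW(R): in S::=R num, R is followed by num with FIRST {num}. Thus FOLLOW(R) = {num}.
FOLLOW(C): in R::=C C (occurrence 1), C is followed by C with FIRST {else, int}; in R::=C C (occurrence 2), the suffix after C is empty, so FOLLOW(C) ⊇ FOLLOW(R) = {num}; in D::=C C do (occurrence 1), C is followed by C do with FIRST {else, int}; in D::=C C do (occurrence 2), C is followed by do with FIRST {do}. Thus FOLLOW(C) = {do, else, int, num}.
FOLLOW(D): in S::=D print, D is followed by print with FIRST {print}. Thus FOLLOW(D) = {print}.

{do, else, int, num}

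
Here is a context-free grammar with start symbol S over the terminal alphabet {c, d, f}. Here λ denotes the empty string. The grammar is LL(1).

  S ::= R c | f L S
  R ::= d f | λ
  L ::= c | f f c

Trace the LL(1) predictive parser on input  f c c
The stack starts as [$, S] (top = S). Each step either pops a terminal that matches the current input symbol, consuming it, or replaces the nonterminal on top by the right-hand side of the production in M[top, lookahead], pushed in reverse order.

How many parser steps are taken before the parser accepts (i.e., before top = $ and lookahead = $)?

7

step 1: stack=$ S  input=f c c $  — expand S ::= f L S
step 2: stack=$ S L f  input=f c c $  — match f
step 3: stack=$ S L  input=c c $  — expand L ::= c
step 4: stack=$ S c  input=c c $  — match c
step 5: stack=$ S  input=c $  — expand S ::= R c
step 6: stack=$ c R  input=c $  — expand R ::= λ
step 7: stack=$ c  input=c $  — match c
Accept reached after 7 steps.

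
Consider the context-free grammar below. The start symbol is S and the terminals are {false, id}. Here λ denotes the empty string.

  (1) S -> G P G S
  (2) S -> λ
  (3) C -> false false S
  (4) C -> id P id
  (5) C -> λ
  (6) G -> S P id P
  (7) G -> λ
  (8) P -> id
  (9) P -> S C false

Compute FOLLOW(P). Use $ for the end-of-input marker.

{$, false, id}

FIRST(C) = {λ, false, id}
FIRST(S) = {λ, false, id}  (via G P G S)
FIRST(P) = {false, id}  (via S C false)
FIRST(G) = {λ, false, id}  (via S P id P)
FOLLOW(S) includes $ since S is the start symbol.
FOLLOW(C): in P->S C false, C is followed by false with FIRST {false}. Thus FOLLOW(C) = {false}.
FOLLOW(S): in S->G P G S, the suffix after S is empty (adds nothing new); in C->false false S, the suffix after S is empty, so FOLLOW(S) ⊇ FOLLOW(C) = {false}; in G->S P id P, S is followed by P id P with FIRST {false, id}; in P->S C false, S is followed by C false with FIRST {false, id}. Thus FOLLOW(S) = {$, false, id}.
FOLLOW(G): in S->G P G S (occurrence 1), G is followed by P G S with FIRST {false, id}; in S->G P G S (occurrence 2), G is followed by S with FIRST {λ, false, id}; in S->G P G S (occurrence 2), the suffix after G is nullable, so FOLLOW(G) ⊇ FOLLOW(S) = {$, false, id}. Thus FOLLOW(G) = {$, false, id}.
FOLLOW(P): in S->G P G S, P is followed by G S with FIRST {λ, false, id}; in S->G P G S, the suffix after P is nullable, so FOLLOW(P) ⊇ FOLLOW(S) = {$, false, id}; in C->id P id, P is followed by id with FIRST {id}; in G->S P id P (occurrence 1), P is followed by id P with FIRST {id}; in G->S P id P (occurrence 2), the suffix after P is empty, so FOLLOW(P) ⊇ FOLLOW(G) = {$, false, id}. Thus FOLLOW(P) = {$, false, id}.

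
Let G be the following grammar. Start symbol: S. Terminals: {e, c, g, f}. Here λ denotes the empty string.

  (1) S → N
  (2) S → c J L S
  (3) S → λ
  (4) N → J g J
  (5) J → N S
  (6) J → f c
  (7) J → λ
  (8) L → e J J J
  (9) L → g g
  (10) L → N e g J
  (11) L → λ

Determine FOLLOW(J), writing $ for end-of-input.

{$, c, e, f, g}

FIRST(S): from S→N we get {f, g}; from S→c J L S we get {c}; from S→λ we get {λ}. So FIRST(S) = {λ, c, f, g}.
FIRST(N): from N→J g J we get {f, g}. So FIRST(N) = {f, g}.
FIRST(J): from J→N S we get {f, g}; from J→f c we get {f}; from J→λ we get {λ}. So FIRST(J) = {λ, f, g}.
FIRST(L): from L→e J J J we get {e}; from L→g g we get {g}; from L→N e g J we get {f, g}; from L→λ we get {λ}. So FIRST(L) = {λ, e, f, g}.
FOLLOW(S) includes $ since S is the start symbol.
FOLLOW(S): in S→c J L S, the suffix after S is empty (adds nothing new); in J→N S, the suffix after S is empty, so FOLLOW(S) ⊇ FOLLOW(J) = {$, c, e, f, g}. Thus FOLLOW(S) = {$, c, e, f, g}.
FOLLOW(L): in S→c J L S, L is followed by S with FIRST {λ, c, f, g}; in S→c J L S, the suffix after L is nullable, so FOLLOW(L) ⊇ FOLLOW(S) = {$, c, e, f, g}. Thus FOLLOW(L) = {$, c, e, f, g}.
FOLLOW(N): in S→N, the suffix after N is empty, so FOLLOW(N) ⊇ FOLLOW(S) = {$, c, e, f, g}; in J→N S, N is followed by S with FIRST {λ, c, f, g}; in J→N S, the suffix after N is nullable, so FOLLOW(N) ⊇ FOLLOW(J) = {$, c, e, f, g}; in L→N e g J, N is followed by e g J with FIRST {e}. Thus FOLLOW(N) = {$, c, e, f, g}.
FOLLOW(J): in S→c J L S, J is followed by L S with FIRST {λ, c, e, f, g}; in S→c J L S, the suffix after J is nullable, so FOLLOW(J) ⊇ FOLLOW(S) = {$, c, e, f, g}; in N→J g J (occurrence 1), J is followed by g J with FIRST {g}; in N→J g J (occurrence 2), the suffix after J is empty, so FOLLOW(J) ⊇ FOLLOW(N) = {$, c, e, f, g}; in L→e J J J (occurrence 1), J is followed by J J with FIRST {λ, f, g}; in L→e J J J (occurrence 1), the suffix after J is nullable, so FOLLOW(J) ⊇ FOLLOW(L) = {$, c, e, f, g}; in L→e J J J (occurrence 2), J is followed by J with FIRST {λ, f, g}; in L→e J J J (occurrence 2), the suffix after J is nullable, so FOLLOW(J) ⊇ FOLLOW(L) = {$, c, e, f, g}; in L→e J J J (occurrence 3), the suffix after J is empty, so FOLLOW(J) ⊇ FOLLOW(L) = {$, c, e, f, g}; in L→N e g J, the suffix after J is empty, so FOLLOW(J) ⊇ FOLLOW(L) = {$, c, e, f, g}. Thus FOLLOW(J) = {$, c, e, f, g}.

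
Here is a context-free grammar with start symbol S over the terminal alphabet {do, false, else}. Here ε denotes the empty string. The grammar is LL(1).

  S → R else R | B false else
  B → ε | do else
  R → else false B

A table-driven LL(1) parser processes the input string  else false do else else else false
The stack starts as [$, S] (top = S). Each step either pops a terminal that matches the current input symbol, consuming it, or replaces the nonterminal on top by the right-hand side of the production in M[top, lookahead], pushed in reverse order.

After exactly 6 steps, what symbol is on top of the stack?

else

     Stack                  Input                                 Action
  1  $ S                    else false do else else else false $  expand S → R else R
  2  $ R else R             else false do else else else false $  expand R → else false B
  3  $ R else B false else  else false do else else else false $  match else
  4  $ R else B false       false do else else else false $       match false
  5  $ R else B             do else else else false $             expand B → do else
  6  $ R else else do       do else else else false $             match do
Stack after step 6: $ R else else (top = else).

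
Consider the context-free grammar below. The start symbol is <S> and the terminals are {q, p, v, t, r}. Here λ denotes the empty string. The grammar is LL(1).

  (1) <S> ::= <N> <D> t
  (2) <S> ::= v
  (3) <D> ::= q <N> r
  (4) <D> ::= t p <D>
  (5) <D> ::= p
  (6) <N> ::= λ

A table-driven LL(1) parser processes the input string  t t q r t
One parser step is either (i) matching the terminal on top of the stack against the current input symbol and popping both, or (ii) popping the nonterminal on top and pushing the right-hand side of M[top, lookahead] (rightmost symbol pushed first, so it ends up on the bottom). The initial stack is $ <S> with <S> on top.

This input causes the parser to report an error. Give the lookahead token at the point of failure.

     Stack        Input        Action
  1  $ <S>        t t q r t $  expand <S> ::= <N> <D> t
  2  $ t <D> <N>  t t q r t $  expand <N> ::= λ
  3  $ t <D>      t t q r t $  expand <D> ::= t p <D>
  4  $ t <D> p t  t t q r t $  match t
  5  $ t <D> p    t q r t $    error: top is terminal p but lookahead is t

t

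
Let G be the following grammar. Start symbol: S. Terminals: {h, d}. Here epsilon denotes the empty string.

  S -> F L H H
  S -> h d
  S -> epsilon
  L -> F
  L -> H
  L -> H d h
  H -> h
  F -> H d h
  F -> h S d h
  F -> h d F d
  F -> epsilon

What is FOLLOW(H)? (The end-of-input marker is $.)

{$, d, h}

FIRST(H) = {h}
FIRST(F) = {epsilon, h}  (via H d h)
FIRST(L) = {epsilon, h}  (via F, H, H d h)
FIRST(S) = {epsilon, h}  (via F L H H)
FOLLOW(S) includes $ since S is the start symbol.
FOLLOW(S): in F->h S d h, S is followed by d h with FIRST {d}. Thus FOLLOW(S) = {$, d}.
FOLLOW(L): in S->F L H H, L is followed by H H with FIRST {h}. Thus FOLLOW(L) = {h}.
FOLLOW(H): in S->F L H H (occurrence 1), H is followed by H with FIRST {h}; in S->F L H H (occurrence 2), the suffix after H is empty, so FOLLOW(H) ⊇ FOLLOW(S) = {$, d}; in L->H, the suffix after H is empty, so FOLLOW(H) ⊇ FOLLOW(L) = {h}; in L->H d h, H is followed by d h with FIRST {d}; in F->H d h, H is followed by d h with FIRST {d}. Thus FOLLOW(H) = {$, d, h}.
FOLLOW(F): in S->F L H H, F is followed by L H H with FIRST {h}; in L->F, the suffix after F is empty, so FOLLOW(F) ⊇ FOLLOW(L) = {h}; in F->h d F d, F is followed by d with FIRST {d}. Thus FOLLOW(F) = {d, h}.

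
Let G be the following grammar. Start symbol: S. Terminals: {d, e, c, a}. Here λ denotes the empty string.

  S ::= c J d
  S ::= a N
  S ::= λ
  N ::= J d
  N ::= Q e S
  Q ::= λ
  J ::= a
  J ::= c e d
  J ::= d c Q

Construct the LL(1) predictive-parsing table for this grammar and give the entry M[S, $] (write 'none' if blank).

FIRST(S) = {λ, a, c}
FIRST(Q) = {λ}
FIRST(J) = {a, c, d}
FIRST(N) = {a, c, d, e}  (via J d, Q e S)
FOLLOW(S) includes $ since S is the start symbol.
FOLLOW(S): in N::=Q e S, the suffix after S is empty, so FOLLOW(S) ⊇ FOLLOW(N) = {$}. Thus FOLLOW(S) = {$}.
FOLLOW(N): in S::=a N, the suffix after N is empty, so FOLLOW(N) ⊇ FOLLOW(S) = {$}. Thus FOLLOW(N) = {$}.
For S ::= c J d: FIRST(c J d) = {c}, so it goes in M[S, t] for t ∈ {c}.
For S ::= a N: FIRST(a N) = {a}, so it goes in M[S, t] for t ∈ {a}.
For S ::= λ: FIRST(λ) = {λ}, so it goes in M[S, t] for t ∈ {}; since λ ∈ FIRST, also for every t ∈ FOLLOW(S) = {$}.

S ::= λ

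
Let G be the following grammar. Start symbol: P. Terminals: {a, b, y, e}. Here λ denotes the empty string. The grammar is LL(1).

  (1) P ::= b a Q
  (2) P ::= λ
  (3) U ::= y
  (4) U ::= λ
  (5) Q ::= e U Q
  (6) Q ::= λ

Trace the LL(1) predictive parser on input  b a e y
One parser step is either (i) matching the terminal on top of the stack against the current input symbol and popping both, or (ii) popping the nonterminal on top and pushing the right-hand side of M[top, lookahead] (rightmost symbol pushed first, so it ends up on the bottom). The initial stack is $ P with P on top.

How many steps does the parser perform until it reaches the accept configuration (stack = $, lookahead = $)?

step 1: stack=$ P  input=b a e y $  — expand P ::= b a Q
step 2: stack=$ Q a b  input=b a e y $  — match b
step 3: stack=$ Q a  input=a e y $  — match a
step 4: stack=$ Q  input=e y $  — expand Q ::= e U Q
step 5: stack=$ Q U e  input=e y $  — match e
step 6: stack=$ Q U  input=y $  — expand U ::= y
step 7: stack=$ Q y  input=y $  — match y
step 8: stack=$ Q  input=$  — expand Q ::= λ
Accept reached after 8 steps.

8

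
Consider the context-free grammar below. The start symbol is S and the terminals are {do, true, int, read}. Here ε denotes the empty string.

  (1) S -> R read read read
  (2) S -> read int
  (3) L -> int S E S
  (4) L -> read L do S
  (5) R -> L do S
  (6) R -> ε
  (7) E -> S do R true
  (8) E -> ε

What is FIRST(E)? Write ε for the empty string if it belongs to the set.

FIRST(L) = {int, read}
FIRST(R) = {ε, int, read}  (via L do S)
FIRST(S) = {int, read}  (via R read read read)
FIRST(E) = {ε, int, read}  (via S do R true)

{ε, int, read}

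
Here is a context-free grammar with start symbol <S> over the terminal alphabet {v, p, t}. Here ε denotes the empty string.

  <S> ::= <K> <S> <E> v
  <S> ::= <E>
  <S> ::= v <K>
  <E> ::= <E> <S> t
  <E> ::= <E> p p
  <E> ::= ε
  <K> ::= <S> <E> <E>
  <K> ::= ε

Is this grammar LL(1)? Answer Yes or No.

FIRST(<S>) = {ε, p, t, v}
FIRST(<E>) = {ε, p, t, v}
FIRST(<K>) = {ε, p, t, v}
FOLLOW(<S>) = {$, p, t, v}
FOLLOW(<E>) = {$, p, t, v}
FOLLOW(<K>) = {$, p, t, v}
Cell M[<E>, p] receives both <E> ::= <E> <S> t and <E> ::= <E> p p and <E> ::= ε — the grammar is not LL(1).

No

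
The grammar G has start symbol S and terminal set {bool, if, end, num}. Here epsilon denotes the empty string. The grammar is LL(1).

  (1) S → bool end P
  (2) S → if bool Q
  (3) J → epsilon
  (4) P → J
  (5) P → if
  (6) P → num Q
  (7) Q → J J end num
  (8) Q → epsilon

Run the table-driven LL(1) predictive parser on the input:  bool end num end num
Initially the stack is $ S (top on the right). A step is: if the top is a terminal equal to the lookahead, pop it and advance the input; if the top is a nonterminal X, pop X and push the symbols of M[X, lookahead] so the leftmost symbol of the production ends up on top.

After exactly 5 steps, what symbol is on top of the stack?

Q

step 1: stack=$ S  input=bool end num end num $  — expand S → bool end P
step 2: stack=$ P end bool  input=bool end num end num $  — match bool
step 3: stack=$ P end  input=end num end num $  — match end
step 4: stack=$ P  input=num end num $  — expand P → num Q
step 5: stack=$ Q num  input=num end num $  — match num
Stack after step 5: $ Q (top = Q).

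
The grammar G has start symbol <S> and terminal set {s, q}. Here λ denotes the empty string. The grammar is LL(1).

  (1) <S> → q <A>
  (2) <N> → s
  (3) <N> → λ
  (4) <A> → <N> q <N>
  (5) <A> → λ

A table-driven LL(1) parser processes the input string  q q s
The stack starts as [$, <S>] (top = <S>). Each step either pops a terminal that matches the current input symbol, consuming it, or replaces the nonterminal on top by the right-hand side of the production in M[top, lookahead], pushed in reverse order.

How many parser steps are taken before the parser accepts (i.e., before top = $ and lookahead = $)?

7

step 1: stack=$ <S>  input=q q s $  — expand <S> → q <A>
step 2: stack=$ <A> q  input=q q s $  — match q
step 3: stack=$ <A>  input=q s $  — expand <A> → <N> q <N>
step 4: stack=$ <N> q <N>  input=q s $  — expand <N> → λ
step 5: stack=$ <N> q  input=q s $  — match q
step 6: stack=$ <N>  input=s $  — expand <N> → s
step 7: stack=$ s  input=s $  — match s
Accept reached after 7 steps.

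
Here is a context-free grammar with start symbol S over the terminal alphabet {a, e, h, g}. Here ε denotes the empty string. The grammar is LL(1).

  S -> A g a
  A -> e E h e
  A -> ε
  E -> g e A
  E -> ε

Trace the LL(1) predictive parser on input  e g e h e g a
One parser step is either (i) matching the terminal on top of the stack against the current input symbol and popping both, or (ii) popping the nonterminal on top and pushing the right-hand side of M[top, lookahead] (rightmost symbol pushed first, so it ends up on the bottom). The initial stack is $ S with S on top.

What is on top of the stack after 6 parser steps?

step 1: stack=$ S  input=e g e h e g a $  — expand S -> A g a
step 2: stack=$ a g A  input=e g e h e g a $  — expand A -> e E h e
step 3: stack=$ a g e h E e  input=e g e h e g a $  — match e
step 4: stack=$ a g e h E  input=g e h e g a $  — expand E -> g e A
step 5: stack=$ a g e h A e g  input=g e h e g a $  — match g
step 6: stack=$ a g e h A e  input=e h e g a $  — match e
Stack after step 6: $ a g e h A (top = A).

A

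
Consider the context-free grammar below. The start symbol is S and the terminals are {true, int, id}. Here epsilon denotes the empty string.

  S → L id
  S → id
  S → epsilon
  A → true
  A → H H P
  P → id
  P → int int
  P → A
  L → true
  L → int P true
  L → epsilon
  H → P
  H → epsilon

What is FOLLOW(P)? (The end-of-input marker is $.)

{id, int, true}

FIRST(L): from L→true we get {true}; from L→int P true we get {int}; from L→epsilon we get {epsilon}. So FIRST(L) = {epsilon, int, true}.
FIRST(S): from S→L id we get {id, int, true}; from S→id we get {id}; from S→epsilon we get {epsilon}. So FIRST(S) = {epsilon, id, int, true}.
FIRST(A): from A→true we get {true}; from A→H H P we get {id, int, true}. So FIRST(A) = {id, int, true}.
FIRST(P): from P→id we get {id}; from P→int int we get {int}; from P→A we get {id, int, true}. So FIRST(P) = {id, int, true}.
FIRST(H): from H→P we get {id, int, true}; from H→epsilon we get {epsilon}. So FIRST(H) = {epsilon, id, int, true}.
FOLLOW(S) includes $ since S is the start symbol.
FOLLOW(S): S appears on no right-hand side. Thus FOLLOW(S) = {$}.
FOLLOW(L): in S→L id, L is followed by id with FIRST {id}. Thus FOLLOW(L) = {id}.
FOLLOW(H): in A→H H P (occurrence 1), H is followed by H P with FIRST {id, int, true}; in A→H H P (occurrence 2), H is followed by P with FIRST {id, int, true}. Thus FOLLOW(H) = {id, int, true}.
FOLLOW(A): in P→A, the suffix after A is empty, so FOLLOW(A) ⊇ FOLLOW(P) = {id, int, true}. Thus FOLLOW(A) = {id, int, true}.
FOLLOW(P): in A→H H P, the suffix after P is empty, so FOLLOW(P) ⊇ FOLLOW(A) = {id, int, true}; in L→int P true, P is followed by true with FIRST {true}; in H→P, the suffix after P is empty, so FOLLOW(P) ⊇ FOLLOW(H) = {id, int, true}. Thus FOLLOW(P) = {id, int, true}.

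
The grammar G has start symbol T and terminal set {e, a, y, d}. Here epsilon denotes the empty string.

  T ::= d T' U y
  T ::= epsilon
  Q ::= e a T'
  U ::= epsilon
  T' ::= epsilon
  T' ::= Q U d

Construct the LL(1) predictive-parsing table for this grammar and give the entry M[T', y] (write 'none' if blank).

FIRST(T) = {epsilon, d}
FIRST(Q) = {e}
FIRST(U) = {epsilon}
FIRST(T') = {epsilon, e}  (via Q U d)
FOLLOW(T) includes $ since T is the start symbol.
FOLLOW(Q): in T'::=Q U d, Q is followed by U d with FIRST {d}. Thus FOLLOW(Q) = {d}.
FOLLOW(T'): in T::=d T' U y, T' is followed by U y with FIRST {y}; in Q::=e a T', the suffix after T' is empty, so FOLLOW(T') ⊇ FOLLOW(Q) = {d}. Thus FOLLOW(T') = {d, y}.
For T' ::= epsilon: FIRST(epsilon) = {epsilon}, so it goes in M[T', t] for t ∈ {}; since epsilon ∈ FIRST, also for every t ∈ FOLLOW(T') = {d, y}.
For T' ::= Q U d: FIRST(Q U d) = {e}, so it goes in M[T', t] for t ∈ {e}.

T' ::= epsilon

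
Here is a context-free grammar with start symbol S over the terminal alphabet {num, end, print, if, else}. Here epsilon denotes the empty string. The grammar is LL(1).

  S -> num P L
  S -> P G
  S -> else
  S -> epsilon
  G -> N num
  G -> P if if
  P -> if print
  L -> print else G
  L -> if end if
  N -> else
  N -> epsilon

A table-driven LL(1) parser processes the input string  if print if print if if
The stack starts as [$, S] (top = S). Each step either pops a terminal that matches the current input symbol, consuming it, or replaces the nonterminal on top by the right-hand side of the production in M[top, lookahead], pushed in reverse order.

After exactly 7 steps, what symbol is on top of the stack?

     Stack             Input                      Action
  1  $ S               if print if print if if $  expand S -> P G
  2  $ G P             if print if print if if $  expand P -> if print
  3  $ G print if      if print if print if if $  match if
  4  $ G print         print if print if if $     match print
  5  $ G               if print if if $           expand G -> P if if
  6  $ if if P         if print if if $           expand P -> if print
  7  $ if if print if  if print if if $           match if
Stack after step 7: $ if if print (top = print).

print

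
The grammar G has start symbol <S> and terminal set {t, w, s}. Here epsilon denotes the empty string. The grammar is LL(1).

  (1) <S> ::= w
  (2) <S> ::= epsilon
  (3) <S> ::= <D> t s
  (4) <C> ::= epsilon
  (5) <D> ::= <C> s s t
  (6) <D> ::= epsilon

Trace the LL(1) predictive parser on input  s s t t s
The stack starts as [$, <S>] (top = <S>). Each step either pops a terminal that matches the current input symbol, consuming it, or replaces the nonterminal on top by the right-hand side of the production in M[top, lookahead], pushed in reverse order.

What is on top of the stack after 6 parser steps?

t

     Stack            Input        Action
  1  $ <S>            s s t t s $  expand <S> ::= <D> t s
  2  $ s t <D>        s s t t s $  expand <D> ::= <C> s s t
  3  $ s t t s s <C>  s s t t s $  expand <C> ::= epsilon
  4  $ s t t s s      s s t t s $  match s
  5  $ s t t s        s t t s $    match s
  6  $ s t t          t t s $      match t
Stack after step 6: $ s t (top = t).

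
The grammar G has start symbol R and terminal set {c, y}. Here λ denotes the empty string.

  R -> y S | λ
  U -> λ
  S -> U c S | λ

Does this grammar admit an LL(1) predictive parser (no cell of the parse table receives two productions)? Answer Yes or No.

FIRST(R) = {λ, y}
FIRST(U) = {λ}
FIRST(S) = {λ, c}
FOLLOW(R) = {$}
FOLLOW(U) = {c}
FOLLOW(S) = {$}
Each cell of M receives at most one production.

Yes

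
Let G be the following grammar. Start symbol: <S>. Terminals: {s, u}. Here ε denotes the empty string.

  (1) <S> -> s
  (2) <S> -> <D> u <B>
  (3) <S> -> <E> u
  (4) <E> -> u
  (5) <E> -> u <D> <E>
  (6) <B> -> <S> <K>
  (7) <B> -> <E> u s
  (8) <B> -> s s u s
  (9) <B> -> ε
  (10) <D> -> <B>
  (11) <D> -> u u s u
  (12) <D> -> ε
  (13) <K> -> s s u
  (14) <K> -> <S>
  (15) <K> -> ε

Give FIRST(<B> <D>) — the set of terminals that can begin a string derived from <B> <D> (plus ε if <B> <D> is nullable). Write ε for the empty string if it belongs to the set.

FIRST(<E>) = {u}
FIRST(<S>) = {s, u}  (via <D> u <B>, <E> u)
FIRST(<B>) = {ε, s, u}  (via <S> <K>, <E> u s)
FIRST(<K>) = {ε, s, u}  (via <S>)
FIRST(<D>) = {ε, s, u}  (via <B>)
FIRST(<B> <D>): take FIRST of each symbol in turn, carrying on past any symbol whose FIRST contains ε; result {ε, s, u}.

{ε, s, u}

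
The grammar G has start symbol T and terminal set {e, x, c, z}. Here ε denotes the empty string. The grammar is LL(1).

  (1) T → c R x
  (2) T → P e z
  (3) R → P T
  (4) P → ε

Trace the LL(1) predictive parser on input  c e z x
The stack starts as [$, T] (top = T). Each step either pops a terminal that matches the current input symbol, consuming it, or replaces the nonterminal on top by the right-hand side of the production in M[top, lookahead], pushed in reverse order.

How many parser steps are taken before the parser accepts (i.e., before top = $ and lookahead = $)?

step 1: stack=$ T  input=c e z x $  — expand T → c R x
step 2: stack=$ x R c  input=c e z x $  — match c
step 3: stack=$ x R  input=e z x $  — expand R → P T
step 4: stack=$ x T P  input=e z x $  — expand P → ε
step 5: stack=$ x T  input=e z x $  — expand T → P e z
step 6: stack=$ x z e P  input=e z x $  — expand P → ε
step 7: stack=$ x z e  input=e z x $  — match e
step 8: stack=$ x z  input=z x $  — match z
step 9: stack=$ x  input=x $  — match x
Accept reached after 9 steps.

9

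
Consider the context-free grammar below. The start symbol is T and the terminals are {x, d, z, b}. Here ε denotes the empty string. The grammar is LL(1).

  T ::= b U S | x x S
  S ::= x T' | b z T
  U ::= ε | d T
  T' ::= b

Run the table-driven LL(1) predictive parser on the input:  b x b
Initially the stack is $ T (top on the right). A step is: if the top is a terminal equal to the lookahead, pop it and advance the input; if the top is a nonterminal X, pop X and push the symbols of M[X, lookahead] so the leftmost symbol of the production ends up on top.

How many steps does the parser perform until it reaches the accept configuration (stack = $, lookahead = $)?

     Stack    Input    Action
  1  $ T      b x b $  expand T ::= b U S
  2  $ S U b  b x b $  match b
  3  $ S U    x b $    expand U ::= ε
  4  $ S      x b $    expand S ::= x T'
  5  $ T' x   x b $    match x
  6  $ T'     b $      expand T' ::= b
  7  $ b      b $      match b
Accept reached after 7 steps.

7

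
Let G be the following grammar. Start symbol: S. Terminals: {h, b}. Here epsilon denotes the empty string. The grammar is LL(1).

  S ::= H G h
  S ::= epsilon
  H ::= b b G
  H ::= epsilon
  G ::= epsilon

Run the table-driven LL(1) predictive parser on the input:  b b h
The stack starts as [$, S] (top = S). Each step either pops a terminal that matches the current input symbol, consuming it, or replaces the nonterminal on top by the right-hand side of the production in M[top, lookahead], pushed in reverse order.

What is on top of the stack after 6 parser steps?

step 1: stack=$ S  input=b b h $  — expand S ::= H G h
step 2: stack=$ h G H  input=b b h $  — expand H ::= b b G
step 3: stack=$ h G G b b  input=b b h $  — match b
step 4: stack=$ h G G b  input=b h $  — match b
step 5: stack=$ h G G  input=h $  — expand G ::= epsilon
step 6: stack=$ h G  input=h $  — expand G ::= epsilon
Stack after step 6: $ h (top = h).

h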